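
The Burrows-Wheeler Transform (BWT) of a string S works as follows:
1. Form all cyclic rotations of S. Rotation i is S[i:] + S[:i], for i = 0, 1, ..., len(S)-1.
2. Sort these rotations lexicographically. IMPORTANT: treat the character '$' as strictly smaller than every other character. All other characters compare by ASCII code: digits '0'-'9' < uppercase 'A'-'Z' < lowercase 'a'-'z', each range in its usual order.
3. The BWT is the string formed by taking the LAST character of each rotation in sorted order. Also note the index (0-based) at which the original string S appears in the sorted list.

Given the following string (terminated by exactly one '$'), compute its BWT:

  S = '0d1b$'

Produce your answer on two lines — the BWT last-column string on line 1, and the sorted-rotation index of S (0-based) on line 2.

Answer: b$d10
1

Derivation:
All 5 rotations (rotation i = S[i:]+S[:i]):
  rot[0] = 0d1b$
  rot[1] = d1b$0
  rot[2] = 1b$0d
  rot[3] = b$0d1
  rot[4] = $0d1b
Sorted (with $ < everything):
  sorted[0] = $0d1b  (last char: 'b')
  sorted[1] = 0d1b$  (last char: '$')
  sorted[2] = 1b$0d  (last char: 'd')
  sorted[3] = b$0d1  (last char: '1')
  sorted[4] = d1b$0  (last char: '0')
Last column: b$d10
Original string S is at sorted index 1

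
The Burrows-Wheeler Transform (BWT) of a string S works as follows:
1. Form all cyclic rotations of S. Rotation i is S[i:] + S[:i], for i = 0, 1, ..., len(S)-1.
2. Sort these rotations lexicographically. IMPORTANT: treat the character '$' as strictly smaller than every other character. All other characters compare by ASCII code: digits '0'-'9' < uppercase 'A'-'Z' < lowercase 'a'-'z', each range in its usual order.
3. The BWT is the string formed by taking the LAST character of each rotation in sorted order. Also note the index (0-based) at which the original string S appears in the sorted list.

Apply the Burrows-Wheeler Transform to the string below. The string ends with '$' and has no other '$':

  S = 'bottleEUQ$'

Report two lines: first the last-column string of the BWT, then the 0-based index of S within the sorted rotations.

Answer: QeUE$ltbto
4

Derivation:
All 10 rotations (rotation i = S[i:]+S[:i]):
  rot[0] = bottleEUQ$
  rot[1] = ottleEUQ$b
  rot[2] = ttleEUQ$bo
  rot[3] = tleEUQ$bot
  rot[4] = leEUQ$bott
  rot[5] = eEUQ$bottl
  rot[6] = EUQ$bottle
  rot[7] = UQ$bottleE
  rot[8] = Q$bottleEU
  rot[9] = $bottleEUQ
Sorted (with $ < everything):
  sorted[0] = $bottleEUQ  (last char: 'Q')
  sorted[1] = EUQ$bottle  (last char: 'e')
  sorted[2] = Q$bottleEU  (last char: 'U')
  sorted[3] = UQ$bottleE  (last char: 'E')
  sorted[4] = bottleEUQ$  (last char: '$')
  sorted[5] = eEUQ$bottl  (last char: 'l')
  sorted[6] = leEUQ$bott  (last char: 't')
  sorted[7] = ottleEUQ$b  (last char: 'b')
  sorted[8] = tleEUQ$bot  (last char: 't')
  sorted[9] = ttleEUQ$bo  (last char: 'o')
Last column: QeUE$ltbto
Original string S is at sorted index 4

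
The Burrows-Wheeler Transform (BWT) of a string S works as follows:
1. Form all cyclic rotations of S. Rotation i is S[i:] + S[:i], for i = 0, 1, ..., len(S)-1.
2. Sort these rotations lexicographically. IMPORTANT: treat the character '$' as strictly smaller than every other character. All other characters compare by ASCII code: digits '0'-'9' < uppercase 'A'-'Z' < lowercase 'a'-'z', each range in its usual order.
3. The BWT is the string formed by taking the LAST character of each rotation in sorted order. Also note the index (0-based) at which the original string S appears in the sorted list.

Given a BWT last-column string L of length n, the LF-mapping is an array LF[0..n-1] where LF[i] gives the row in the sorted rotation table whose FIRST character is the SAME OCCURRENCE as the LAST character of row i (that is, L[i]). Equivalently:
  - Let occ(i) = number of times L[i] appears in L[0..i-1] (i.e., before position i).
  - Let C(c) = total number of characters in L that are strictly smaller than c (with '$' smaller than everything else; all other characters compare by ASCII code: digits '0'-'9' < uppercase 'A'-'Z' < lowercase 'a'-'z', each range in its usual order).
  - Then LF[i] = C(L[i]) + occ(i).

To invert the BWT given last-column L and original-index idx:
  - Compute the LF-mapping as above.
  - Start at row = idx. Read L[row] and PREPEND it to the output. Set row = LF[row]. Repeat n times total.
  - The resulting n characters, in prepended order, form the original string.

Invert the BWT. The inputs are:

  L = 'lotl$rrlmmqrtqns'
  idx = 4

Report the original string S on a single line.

LF mapping: 1 7 14 2 0 10 11 3 4 5 8 12 15 9 6 13
Walk LF starting at row 4, prepending L[row]:
  step 1: row=4, L[4]='$', prepend. Next row=LF[4]=0
  step 2: row=0, L[0]='l', prepend. Next row=LF[0]=1
  step 3: row=1, L[1]='o', prepend. Next row=LF[1]=7
  step 4: row=7, L[7]='l', prepend. Next row=LF[7]=3
  step 5: row=3, L[3]='l', prepend. Next row=LF[3]=2
  step 6: row=2, L[2]='t', prepend. Next row=LF[2]=14
  step 7: row=14, L[14]='n', prepend. Next row=LF[14]=6
  step 8: row=6, L[6]='r', prepend. Next row=LF[6]=11
  step 9: row=11, L[11]='r', prepend. Next row=LF[11]=12
  step 10: row=12, L[12]='t', prepend. Next row=LF[12]=15
  step 11: row=15, L[15]='s', prepend. Next row=LF[15]=13
  step 12: row=13, L[13]='q', prepend. Next row=LF[13]=9
  step 13: row=9, L[9]='m', prepend. Next row=LF[9]=5
  step 14: row=5, L[5]='r', prepend. Next row=LF[5]=10
  step 15: row=10, L[10]='q', prepend. Next row=LF[10]=8
  step 16: row=8, L[8]='m', prepend. Next row=LF[8]=4
Reversed output: mqrmqstrrntllol$

Answer: mqrmqstrrntllol$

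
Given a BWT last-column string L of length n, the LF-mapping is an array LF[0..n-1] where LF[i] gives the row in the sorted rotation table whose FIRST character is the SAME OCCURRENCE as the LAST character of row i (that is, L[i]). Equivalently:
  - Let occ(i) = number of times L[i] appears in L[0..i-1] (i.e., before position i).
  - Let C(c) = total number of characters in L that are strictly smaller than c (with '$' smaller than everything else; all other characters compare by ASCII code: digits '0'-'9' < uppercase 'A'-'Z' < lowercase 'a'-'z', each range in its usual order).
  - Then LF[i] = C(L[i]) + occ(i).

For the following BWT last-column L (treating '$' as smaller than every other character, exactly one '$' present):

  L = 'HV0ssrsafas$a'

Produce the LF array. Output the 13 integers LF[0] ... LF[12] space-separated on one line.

Char counts: '$':1, '0':1, 'H':1, 'V':1, 'a':3, 'f':1, 'r':1, 's':4
C (first-col start): C('$')=0, C('0')=1, C('H')=2, C('V')=3, C('a')=4, C('f')=7, C('r')=8, C('s')=9
L[0]='H': occ=0, LF[0]=C('H')+0=2+0=2
L[1]='V': occ=0, LF[1]=C('V')+0=3+0=3
L[2]='0': occ=0, LF[2]=C('0')+0=1+0=1
L[3]='s': occ=0, LF[3]=C('s')+0=9+0=9
L[4]='s': occ=1, LF[4]=C('s')+1=9+1=10
L[5]='r': occ=0, LF[5]=C('r')+0=8+0=8
L[6]='s': occ=2, LF[6]=C('s')+2=9+2=11
L[7]='a': occ=0, LF[7]=C('a')+0=4+0=4
L[8]='f': occ=0, LF[8]=C('f')+0=7+0=7
L[9]='a': occ=1, LF[9]=C('a')+1=4+1=5
L[10]='s': occ=3, LF[10]=C('s')+3=9+3=12
L[11]='$': occ=0, LF[11]=C('$')+0=0+0=0
L[12]='a': occ=2, LF[12]=C('a')+2=4+2=6

Answer: 2 3 1 9 10 8 11 4 7 5 12 0 6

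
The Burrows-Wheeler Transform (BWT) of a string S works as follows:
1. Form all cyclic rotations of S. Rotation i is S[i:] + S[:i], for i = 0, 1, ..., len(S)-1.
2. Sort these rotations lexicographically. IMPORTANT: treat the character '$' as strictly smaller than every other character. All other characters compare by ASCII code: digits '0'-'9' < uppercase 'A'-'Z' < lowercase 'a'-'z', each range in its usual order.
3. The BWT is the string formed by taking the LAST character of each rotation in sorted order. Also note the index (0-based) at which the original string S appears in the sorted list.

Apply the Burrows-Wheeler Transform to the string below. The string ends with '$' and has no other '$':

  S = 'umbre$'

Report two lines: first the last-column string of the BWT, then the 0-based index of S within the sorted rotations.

All 6 rotations (rotation i = S[i:]+S[:i]):
  rot[0] = umbre$
  rot[1] = mbre$u
  rot[2] = bre$um
  rot[3] = re$umb
  rot[4] = e$umbr
  rot[5] = $umbre
Sorted (with $ < everything):
  sorted[0] = $umbre  (last char: 'e')
  sorted[1] = bre$um  (last char: 'm')
  sorted[2] = e$umbr  (last char: 'r')
  sorted[3] = mbre$u  (last char: 'u')
  sorted[4] = re$umb  (last char: 'b')
  sorted[5] = umbre$  (last char: '$')
Last column: emrub$
Original string S is at sorted index 5

Answer: emrub$
5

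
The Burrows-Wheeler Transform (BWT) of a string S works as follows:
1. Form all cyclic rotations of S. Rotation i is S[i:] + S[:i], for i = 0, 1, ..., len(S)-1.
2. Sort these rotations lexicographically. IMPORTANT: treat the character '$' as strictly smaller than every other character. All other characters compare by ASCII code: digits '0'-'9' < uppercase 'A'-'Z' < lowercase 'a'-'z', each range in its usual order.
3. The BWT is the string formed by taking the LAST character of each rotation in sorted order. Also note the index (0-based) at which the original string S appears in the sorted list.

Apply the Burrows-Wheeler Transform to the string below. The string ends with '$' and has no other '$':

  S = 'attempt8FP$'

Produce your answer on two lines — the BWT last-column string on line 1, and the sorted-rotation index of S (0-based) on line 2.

Answer: Pt8F$tempta
4

Derivation:
All 11 rotations (rotation i = S[i:]+S[:i]):
  rot[0] = attempt8FP$
  rot[1] = ttempt8FP$a
  rot[2] = tempt8FP$at
  rot[3] = empt8FP$att
  rot[4] = mpt8FP$atte
  rot[5] = pt8FP$attem
  rot[6] = t8FP$attemp
  rot[7] = 8FP$attempt
  rot[8] = FP$attempt8
  rot[9] = P$attempt8F
  rot[10] = $attempt8FP
Sorted (with $ < everything):
  sorted[0] = $attempt8FP  (last char: 'P')
  sorted[1] = 8FP$attempt  (last char: 't')
  sorted[2] = FP$attempt8  (last char: '8')
  sorted[3] = P$attempt8F  (last char: 'F')
  sorted[4] = attempt8FP$  (last char: '$')
  sorted[5] = empt8FP$att  (last char: 't')
  sorted[6] = mpt8FP$atte  (last char: 'e')
  sorted[7] = pt8FP$attem  (last char: 'm')
  sorted[8] = t8FP$attemp  (last char: 'p')
  sorted[9] = tempt8FP$at  (last char: 't')
  sorted[10] = ttempt8FP$a  (last char: 'a')
Last column: Pt8F$tempta
Original string S is at sorted index 4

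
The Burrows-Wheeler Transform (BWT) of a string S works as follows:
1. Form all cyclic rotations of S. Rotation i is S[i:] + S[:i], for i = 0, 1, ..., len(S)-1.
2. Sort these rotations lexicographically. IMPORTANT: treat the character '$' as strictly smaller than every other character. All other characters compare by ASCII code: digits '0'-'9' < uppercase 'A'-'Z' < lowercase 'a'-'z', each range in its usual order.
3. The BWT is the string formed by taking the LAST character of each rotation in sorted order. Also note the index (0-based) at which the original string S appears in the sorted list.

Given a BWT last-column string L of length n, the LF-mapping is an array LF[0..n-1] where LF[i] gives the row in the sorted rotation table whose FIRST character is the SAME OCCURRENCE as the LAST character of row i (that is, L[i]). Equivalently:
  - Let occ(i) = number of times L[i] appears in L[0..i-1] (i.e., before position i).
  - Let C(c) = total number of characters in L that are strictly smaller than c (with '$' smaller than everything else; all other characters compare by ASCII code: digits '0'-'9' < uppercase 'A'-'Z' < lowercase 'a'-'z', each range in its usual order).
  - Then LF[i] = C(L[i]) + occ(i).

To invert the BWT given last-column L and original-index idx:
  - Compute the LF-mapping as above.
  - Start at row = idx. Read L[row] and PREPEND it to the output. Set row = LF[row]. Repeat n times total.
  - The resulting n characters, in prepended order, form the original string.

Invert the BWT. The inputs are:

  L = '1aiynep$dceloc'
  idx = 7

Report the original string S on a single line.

LF mapping: 1 2 8 13 10 6 12 0 5 3 7 9 11 4
Walk LF starting at row 7, prepending L[row]:
  step 1: row=7, L[7]='$', prepend. Next row=LF[7]=0
  step 2: row=0, L[0]='1', prepend. Next row=LF[0]=1
  step 3: row=1, L[1]='a', prepend. Next row=LF[1]=2
  step 4: row=2, L[2]='i', prepend. Next row=LF[2]=8
  step 5: row=8, L[8]='d', prepend. Next row=LF[8]=5
  step 6: row=5, L[5]='e', prepend. Next row=LF[5]=6
  step 7: row=6, L[6]='p', prepend. Next row=LF[6]=12
  step 8: row=12, L[12]='o', prepend. Next row=LF[12]=11
  step 9: row=11, L[11]='l', prepend. Next row=LF[11]=9
  step 10: row=9, L[9]='c', prepend. Next row=LF[9]=3
  step 11: row=3, L[3]='y', prepend. Next row=LF[3]=13
  step 12: row=13, L[13]='c', prepend. Next row=LF[13]=4
  step 13: row=4, L[4]='n', prepend. Next row=LF[4]=10
  step 14: row=10, L[10]='e', prepend. Next row=LF[10]=7
Reversed output: encyclopedia1$

Answer: encyclopedia1$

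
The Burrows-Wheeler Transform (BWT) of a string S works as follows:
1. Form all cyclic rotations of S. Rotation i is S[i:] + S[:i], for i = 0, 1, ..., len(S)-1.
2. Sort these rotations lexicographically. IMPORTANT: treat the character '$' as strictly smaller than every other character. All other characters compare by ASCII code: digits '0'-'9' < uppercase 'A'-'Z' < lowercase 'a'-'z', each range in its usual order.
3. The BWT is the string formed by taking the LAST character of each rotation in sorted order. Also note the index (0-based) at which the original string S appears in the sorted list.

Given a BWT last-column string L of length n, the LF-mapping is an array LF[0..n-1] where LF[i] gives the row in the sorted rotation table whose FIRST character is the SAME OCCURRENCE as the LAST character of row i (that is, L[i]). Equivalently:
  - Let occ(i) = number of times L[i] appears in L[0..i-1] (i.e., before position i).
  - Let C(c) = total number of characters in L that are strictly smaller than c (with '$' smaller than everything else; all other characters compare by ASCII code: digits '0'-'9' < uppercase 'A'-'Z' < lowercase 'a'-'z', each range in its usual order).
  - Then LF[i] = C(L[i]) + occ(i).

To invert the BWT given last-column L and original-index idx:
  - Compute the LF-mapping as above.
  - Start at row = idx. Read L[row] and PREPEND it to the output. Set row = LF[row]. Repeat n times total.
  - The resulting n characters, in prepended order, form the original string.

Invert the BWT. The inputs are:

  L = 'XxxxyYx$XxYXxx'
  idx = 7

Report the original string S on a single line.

LF mapping: 1 6 7 8 13 4 9 0 2 10 5 3 11 12
Walk LF starting at row 7, prepending L[row]:
  step 1: row=7, L[7]='$', prepend. Next row=LF[7]=0
  step 2: row=0, L[0]='X', prepend. Next row=LF[0]=1
  step 3: row=1, L[1]='x', prepend. Next row=LF[1]=6
  step 4: row=6, L[6]='x', prepend. Next row=LF[6]=9
  step 5: row=9, L[9]='x', prepend. Next row=LF[9]=10
  step 6: row=10, L[10]='Y', prepend. Next row=LF[10]=5
  step 7: row=5, L[5]='Y', prepend. Next row=LF[5]=4
  step 8: row=4, L[4]='y', prepend. Next row=LF[4]=13
  step 9: row=13, L[13]='x', prepend. Next row=LF[13]=12
  step 10: row=12, L[12]='x', prepend. Next row=LF[12]=11
  step 11: row=11, L[11]='X', prepend. Next row=LF[11]=3
  step 12: row=3, L[3]='x', prepend. Next row=LF[3]=8
  step 13: row=8, L[8]='X', prepend. Next row=LF[8]=2
  step 14: row=2, L[2]='x', prepend. Next row=LF[2]=7
Reversed output: xXxXxxyYYxxxX$

Answer: xXxXxxyYYxxxX$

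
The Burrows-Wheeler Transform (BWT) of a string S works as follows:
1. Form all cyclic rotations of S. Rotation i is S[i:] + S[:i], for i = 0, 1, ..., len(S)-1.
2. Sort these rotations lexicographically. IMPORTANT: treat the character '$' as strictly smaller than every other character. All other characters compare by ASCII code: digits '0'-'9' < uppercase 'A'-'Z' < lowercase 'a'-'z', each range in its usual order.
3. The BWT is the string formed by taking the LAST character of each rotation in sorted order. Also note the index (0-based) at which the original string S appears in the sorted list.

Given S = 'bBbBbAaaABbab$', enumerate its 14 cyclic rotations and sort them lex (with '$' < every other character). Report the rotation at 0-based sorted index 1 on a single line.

Answer: ABbab$bBbBbAaa

Derivation:
All 14 rotations (rotation i = S[i:]+S[:i]):
  rot[0] = bBbBbAaaABbab$
  rot[1] = BbBbAaaABbab$b
  rot[2] = bBbAaaABbab$bB
  rot[3] = BbAaaABbab$bBb
  rot[4] = bAaaABbab$bBbB
  rot[5] = AaaABbab$bBbBb
  rot[6] = aaABbab$bBbBbA
  rot[7] = aABbab$bBbBbAa
  rot[8] = ABbab$bBbBbAaa
  rot[9] = Bbab$bBbBbAaaA
  rot[10] = bab$bBbBbAaaAB
  rot[11] = ab$bBbBbAaaABb
  rot[12] = b$bBbBbAaaABba
  rot[13] = $bBbBbAaaABbab
Sorted (with $ < everything):
  sorted[0] = $bBbBbAaaABbab
  sorted[1] = ABbab$bBbBbAaa
  sorted[2] = AaaABbab$bBbBb
  sorted[3] = BbAaaABbab$bBb
  sorted[4] = BbBbAaaABbab$b
  sorted[5] = Bbab$bBbBbAaaA
  sorted[6] = aABbab$bBbBbAa
  sorted[7] = aaABbab$bBbBbA
  sorted[8] = ab$bBbBbAaaABb
  sorted[9] = b$bBbBbAaaABba
  sorted[10] = bAaaABbab$bBbB
  sorted[11] = bBbAaaABbab$bB
  sorted[12] = bBbBbAaaABbab$
  sorted[13] = bab$bBbBbAaaAB
sorted[1] = ABbab$bBbBbAaa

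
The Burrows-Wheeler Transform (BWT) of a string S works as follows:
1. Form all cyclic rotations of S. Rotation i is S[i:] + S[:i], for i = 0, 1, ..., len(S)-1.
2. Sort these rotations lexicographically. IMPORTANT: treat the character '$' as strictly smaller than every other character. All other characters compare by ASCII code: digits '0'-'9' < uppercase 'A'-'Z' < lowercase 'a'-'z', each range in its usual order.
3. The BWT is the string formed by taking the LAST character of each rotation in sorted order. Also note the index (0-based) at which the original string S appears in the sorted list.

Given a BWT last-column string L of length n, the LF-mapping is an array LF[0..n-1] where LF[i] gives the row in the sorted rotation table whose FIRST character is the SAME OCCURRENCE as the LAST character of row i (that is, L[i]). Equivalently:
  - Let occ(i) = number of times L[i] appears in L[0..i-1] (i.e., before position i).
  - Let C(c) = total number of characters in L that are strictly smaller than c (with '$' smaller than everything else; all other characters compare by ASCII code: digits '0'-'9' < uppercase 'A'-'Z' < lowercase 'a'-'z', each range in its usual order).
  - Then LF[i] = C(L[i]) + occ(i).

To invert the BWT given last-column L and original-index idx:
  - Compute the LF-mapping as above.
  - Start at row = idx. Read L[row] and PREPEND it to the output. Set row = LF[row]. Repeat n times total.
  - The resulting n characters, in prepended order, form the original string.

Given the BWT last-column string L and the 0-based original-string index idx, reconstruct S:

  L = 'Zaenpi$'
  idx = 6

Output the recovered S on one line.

Answer: pineaZ$

Derivation:
LF mapping: 1 2 3 5 6 4 0
Walk LF starting at row 6, prepending L[row]:
  step 1: row=6, L[6]='$', prepend. Next row=LF[6]=0
  step 2: row=0, L[0]='Z', prepend. Next row=LF[0]=1
  step 3: row=1, L[1]='a', prepend. Next row=LF[1]=2
  step 4: row=2, L[2]='e', prepend. Next row=LF[2]=3
  step 5: row=3, L[3]='n', prepend. Next row=LF[3]=5
  step 6: row=5, L[5]='i', prepend. Next row=LF[5]=4
  step 7: row=4, L[4]='p', prepend. Next row=LF[4]=6
Reversed output: pineaZ$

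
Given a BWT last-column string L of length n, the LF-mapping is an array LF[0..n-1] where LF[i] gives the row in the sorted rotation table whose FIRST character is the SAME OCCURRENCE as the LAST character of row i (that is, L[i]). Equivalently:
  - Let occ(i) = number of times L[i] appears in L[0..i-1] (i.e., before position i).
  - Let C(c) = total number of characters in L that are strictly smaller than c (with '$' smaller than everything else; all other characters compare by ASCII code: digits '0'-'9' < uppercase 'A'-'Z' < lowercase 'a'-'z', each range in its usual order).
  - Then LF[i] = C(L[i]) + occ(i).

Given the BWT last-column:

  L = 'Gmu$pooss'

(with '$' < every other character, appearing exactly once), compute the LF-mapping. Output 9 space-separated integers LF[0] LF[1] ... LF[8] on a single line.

Answer: 1 2 8 0 5 3 4 6 7

Derivation:
Char counts: '$':1, 'G':1, 'm':1, 'o':2, 'p':1, 's':2, 'u':1
C (first-col start): C('$')=0, C('G')=1, C('m')=2, C('o')=3, C('p')=5, C('s')=6, C('u')=8
L[0]='G': occ=0, LF[0]=C('G')+0=1+0=1
L[1]='m': occ=0, LF[1]=C('m')+0=2+0=2
L[2]='u': occ=0, LF[2]=C('u')+0=8+0=8
L[3]='$': occ=0, LF[3]=C('$')+0=0+0=0
L[4]='p': occ=0, LF[4]=C('p')+0=5+0=5
L[5]='o': occ=0, LF[5]=C('o')+0=3+0=3
L[6]='o': occ=1, LF[6]=C('o')+1=3+1=4
L[7]='s': occ=0, LF[7]=C('s')+0=6+0=6
L[8]='s': occ=1, LF[8]=C('s')+1=6+1=7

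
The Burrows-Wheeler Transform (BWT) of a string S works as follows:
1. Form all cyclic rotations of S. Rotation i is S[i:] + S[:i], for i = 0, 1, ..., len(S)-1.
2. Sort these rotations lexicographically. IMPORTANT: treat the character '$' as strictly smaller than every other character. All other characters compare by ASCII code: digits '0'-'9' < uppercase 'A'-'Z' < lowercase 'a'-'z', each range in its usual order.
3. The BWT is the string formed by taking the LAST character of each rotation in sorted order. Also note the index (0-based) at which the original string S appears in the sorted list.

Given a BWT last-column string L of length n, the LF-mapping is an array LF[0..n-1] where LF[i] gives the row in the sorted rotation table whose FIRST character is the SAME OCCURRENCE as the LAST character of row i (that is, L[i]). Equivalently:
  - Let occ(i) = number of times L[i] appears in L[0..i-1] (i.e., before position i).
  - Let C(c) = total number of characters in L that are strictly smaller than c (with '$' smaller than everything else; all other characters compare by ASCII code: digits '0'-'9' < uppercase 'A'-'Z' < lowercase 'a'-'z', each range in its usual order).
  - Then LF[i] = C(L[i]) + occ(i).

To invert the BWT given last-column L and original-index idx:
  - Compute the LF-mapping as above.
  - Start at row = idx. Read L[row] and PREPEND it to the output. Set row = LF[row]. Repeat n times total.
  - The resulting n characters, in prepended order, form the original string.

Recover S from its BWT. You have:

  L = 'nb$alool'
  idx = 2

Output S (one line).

LF mapping: 5 2 0 1 3 6 7 4
Walk LF starting at row 2, prepending L[row]:
  step 1: row=2, L[2]='$', prepend. Next row=LF[2]=0
  step 2: row=0, L[0]='n', prepend. Next row=LF[0]=5
  step 3: row=5, L[5]='o', prepend. Next row=LF[5]=6
  step 4: row=6, L[6]='o', prepend. Next row=LF[6]=7
  step 5: row=7, L[7]='l', prepend. Next row=LF[7]=4
  step 6: row=4, L[4]='l', prepend. Next row=LF[4]=3
  step 7: row=3, L[3]='a', prepend. Next row=LF[3]=1
  step 8: row=1, L[1]='b', prepend. Next row=LF[1]=2
Reversed output: balloon$

Answer: balloon$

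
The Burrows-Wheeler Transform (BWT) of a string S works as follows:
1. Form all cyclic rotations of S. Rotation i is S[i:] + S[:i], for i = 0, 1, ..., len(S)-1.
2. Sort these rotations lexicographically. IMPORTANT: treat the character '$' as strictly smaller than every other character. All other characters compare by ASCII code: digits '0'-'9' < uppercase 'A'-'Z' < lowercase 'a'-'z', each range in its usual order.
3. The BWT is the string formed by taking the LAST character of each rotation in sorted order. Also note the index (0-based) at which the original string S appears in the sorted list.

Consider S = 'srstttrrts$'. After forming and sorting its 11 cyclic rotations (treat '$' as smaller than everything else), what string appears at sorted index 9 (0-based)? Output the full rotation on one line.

Answer: ttrrts$srst

Derivation:
All 11 rotations (rotation i = S[i:]+S[:i]):
  rot[0] = srstttrrts$
  rot[1] = rstttrrts$s
  rot[2] = stttrrts$sr
  rot[3] = tttrrts$srs
  rot[4] = ttrrts$srst
  rot[5] = trrts$srstt
  rot[6] = rrts$srsttt
  rot[7] = rts$srstttr
  rot[8] = ts$srstttrr
  rot[9] = s$srstttrrt
  rot[10] = $srstttrrts
Sorted (with $ < everything):
  sorted[0] = $srstttrrts
  sorted[1] = rrts$srsttt
  sorted[2] = rstttrrts$s
  sorted[3] = rts$srstttr
  sorted[4] = s$srstttrrt
  sorted[5] = srstttrrts$
  sorted[6] = stttrrts$sr
  sorted[7] = trrts$srstt
  sorted[8] = ts$srstttrr
  sorted[9] = ttrrts$srst
  sorted[10] = tttrrts$srs
sorted[9] = ttrrts$srst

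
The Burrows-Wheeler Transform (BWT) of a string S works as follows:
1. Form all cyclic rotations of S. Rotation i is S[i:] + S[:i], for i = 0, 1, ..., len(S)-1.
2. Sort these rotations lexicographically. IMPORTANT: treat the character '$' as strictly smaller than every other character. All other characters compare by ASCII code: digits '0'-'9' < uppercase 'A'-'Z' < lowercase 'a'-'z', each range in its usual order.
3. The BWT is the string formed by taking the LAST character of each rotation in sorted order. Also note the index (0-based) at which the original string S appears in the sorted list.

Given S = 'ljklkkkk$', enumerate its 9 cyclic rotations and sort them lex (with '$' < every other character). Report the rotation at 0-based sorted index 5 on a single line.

Answer: kkkk$ljkl

Derivation:
All 9 rotations (rotation i = S[i:]+S[:i]):
  rot[0] = ljklkkkk$
  rot[1] = jklkkkk$l
  rot[2] = klkkkk$lj
  rot[3] = lkkkk$ljk
  rot[4] = kkkk$ljkl
  rot[5] = kkk$ljklk
  rot[6] = kk$ljklkk
  rot[7] = k$ljklkkk
  rot[8] = $ljklkkkk
Sorted (with $ < everything):
  sorted[0] = $ljklkkkk
  sorted[1] = jklkkkk$l
  sorted[2] = k$ljklkkk
  sorted[3] = kk$ljklkk
  sorted[4] = kkk$ljklk
  sorted[5] = kkkk$ljkl
  sorted[6] = klkkkk$lj
  sorted[7] = ljklkkkk$
  sorted[8] = lkkkk$ljk
sorted[5] = kkkk$ljkl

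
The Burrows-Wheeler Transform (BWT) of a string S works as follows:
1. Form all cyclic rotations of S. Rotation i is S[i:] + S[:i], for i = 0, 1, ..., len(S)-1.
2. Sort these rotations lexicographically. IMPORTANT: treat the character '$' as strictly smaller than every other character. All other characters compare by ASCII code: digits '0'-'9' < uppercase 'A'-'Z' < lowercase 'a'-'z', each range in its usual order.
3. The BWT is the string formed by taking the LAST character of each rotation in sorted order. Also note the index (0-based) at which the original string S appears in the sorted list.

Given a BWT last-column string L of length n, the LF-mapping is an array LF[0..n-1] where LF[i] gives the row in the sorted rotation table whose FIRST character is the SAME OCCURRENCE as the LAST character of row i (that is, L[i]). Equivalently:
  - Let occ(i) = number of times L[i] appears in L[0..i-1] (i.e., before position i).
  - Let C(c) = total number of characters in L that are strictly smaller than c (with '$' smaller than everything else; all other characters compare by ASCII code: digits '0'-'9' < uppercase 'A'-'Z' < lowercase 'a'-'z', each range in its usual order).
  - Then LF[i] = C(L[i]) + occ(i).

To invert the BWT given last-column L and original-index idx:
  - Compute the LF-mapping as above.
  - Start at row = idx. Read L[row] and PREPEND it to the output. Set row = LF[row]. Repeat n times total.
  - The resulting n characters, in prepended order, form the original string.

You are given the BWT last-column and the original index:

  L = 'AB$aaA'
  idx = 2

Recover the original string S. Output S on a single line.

LF mapping: 1 3 0 4 5 2
Walk LF starting at row 2, prepending L[row]:
  step 1: row=2, L[2]='$', prepend. Next row=LF[2]=0
  step 2: row=0, L[0]='A', prepend. Next row=LF[0]=1
  step 3: row=1, L[1]='B', prepend. Next row=LF[1]=3
  step 4: row=3, L[3]='a', prepend. Next row=LF[3]=4
  step 5: row=4, L[4]='a', prepend. Next row=LF[4]=5
  step 6: row=5, L[5]='A', prepend. Next row=LF[5]=2
Reversed output: AaaBA$

Answer: AaaBA$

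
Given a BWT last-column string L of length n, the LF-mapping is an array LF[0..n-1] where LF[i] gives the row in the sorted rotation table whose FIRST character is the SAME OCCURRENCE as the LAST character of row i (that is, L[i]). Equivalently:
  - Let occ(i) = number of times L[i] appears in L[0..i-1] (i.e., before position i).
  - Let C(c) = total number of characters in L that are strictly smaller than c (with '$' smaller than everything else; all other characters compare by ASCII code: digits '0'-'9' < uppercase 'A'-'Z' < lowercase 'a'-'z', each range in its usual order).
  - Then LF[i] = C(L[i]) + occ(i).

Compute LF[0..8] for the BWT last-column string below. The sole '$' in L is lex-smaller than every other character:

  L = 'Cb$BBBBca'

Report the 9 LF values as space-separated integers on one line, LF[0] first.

Answer: 5 7 0 1 2 3 4 8 6

Derivation:
Char counts: '$':1, 'B':4, 'C':1, 'a':1, 'b':1, 'c':1
C (first-col start): C('$')=0, C('B')=1, C('C')=5, C('a')=6, C('b')=7, C('c')=8
L[0]='C': occ=0, LF[0]=C('C')+0=5+0=5
L[1]='b': occ=0, LF[1]=C('b')+0=7+0=7
L[2]='$': occ=0, LF[2]=C('$')+0=0+0=0
L[3]='B': occ=0, LF[3]=C('B')+0=1+0=1
L[4]='B': occ=1, LF[4]=C('B')+1=1+1=2
L[5]='B': occ=2, LF[5]=C('B')+2=1+2=3
L[6]='B': occ=3, LF[6]=C('B')+3=1+3=4
L[7]='c': occ=0, LF[7]=C('c')+0=8+0=8
L[8]='a': occ=0, LF[8]=C('a')+0=6+0=6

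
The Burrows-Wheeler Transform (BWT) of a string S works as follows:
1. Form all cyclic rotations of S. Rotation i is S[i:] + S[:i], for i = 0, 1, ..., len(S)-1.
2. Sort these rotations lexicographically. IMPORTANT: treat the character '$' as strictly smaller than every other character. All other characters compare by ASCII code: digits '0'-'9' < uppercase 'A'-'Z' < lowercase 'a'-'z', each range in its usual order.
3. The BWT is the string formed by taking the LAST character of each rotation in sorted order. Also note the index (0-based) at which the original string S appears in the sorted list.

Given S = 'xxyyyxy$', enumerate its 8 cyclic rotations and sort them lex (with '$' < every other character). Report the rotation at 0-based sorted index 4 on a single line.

Answer: y$xxyyyx

Derivation:
All 8 rotations (rotation i = S[i:]+S[:i]):
  rot[0] = xxyyyxy$
  rot[1] = xyyyxy$x
  rot[2] = yyyxy$xx
  rot[3] = yyxy$xxy
  rot[4] = yxy$xxyy
  rot[5] = xy$xxyyy
  rot[6] = y$xxyyyx
  rot[7] = $xxyyyxy
Sorted (with $ < everything):
  sorted[0] = $xxyyyxy
  sorted[1] = xxyyyxy$
  sorted[2] = xy$xxyyy
  sorted[3] = xyyyxy$x
  sorted[4] = y$xxyyyx
  sorted[5] = yxy$xxyy
  sorted[6] = yyxy$xxy
  sorted[7] = yyyxy$xx
sorted[4] = y$xxyyyx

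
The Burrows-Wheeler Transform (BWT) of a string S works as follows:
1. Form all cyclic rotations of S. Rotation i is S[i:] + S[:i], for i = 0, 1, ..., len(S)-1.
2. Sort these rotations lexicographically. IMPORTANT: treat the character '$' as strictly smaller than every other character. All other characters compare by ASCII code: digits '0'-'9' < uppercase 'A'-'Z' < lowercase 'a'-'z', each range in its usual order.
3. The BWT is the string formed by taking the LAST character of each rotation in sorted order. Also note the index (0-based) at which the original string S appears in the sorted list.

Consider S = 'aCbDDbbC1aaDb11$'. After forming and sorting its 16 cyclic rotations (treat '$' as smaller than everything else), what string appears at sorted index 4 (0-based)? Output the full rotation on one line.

All 16 rotations (rotation i = S[i:]+S[:i]):
  rot[0] = aCbDDbbC1aaDb11$
  rot[1] = CbDDbbC1aaDb11$a
  rot[2] = bDDbbC1aaDb11$aC
  rot[3] = DDbbC1aaDb11$aCb
  rot[4] = DbbC1aaDb11$aCbD
  rot[5] = bbC1aaDb11$aCbDD
  rot[6] = bC1aaDb11$aCbDDb
  rot[7] = C1aaDb11$aCbDDbb
  rot[8] = 1aaDb11$aCbDDbbC
  rot[9] = aaDb11$aCbDDbbC1
  rot[10] = aDb11$aCbDDbbC1a
  rot[11] = Db11$aCbDDbbC1aa
  rot[12] = b11$aCbDDbbC1aaD
  rot[13] = 11$aCbDDbbC1aaDb
  rot[14] = 1$aCbDDbbC1aaDb1
  rot[15] = $aCbDDbbC1aaDb11
Sorted (with $ < everything):
  sorted[0] = $aCbDDbbC1aaDb11
  sorted[1] = 1$aCbDDbbC1aaDb1
  sorted[2] = 11$aCbDDbbC1aaDb
  sorted[3] = 1aaDb11$aCbDDbbC
  sorted[4] = C1aaDb11$aCbDDbb
  sorted[5] = CbDDbbC1aaDb11$a
  sorted[6] = DDbbC1aaDb11$aCb
  sorted[7] = Db11$aCbDDbbC1aa
  sorted[8] = DbbC1aaDb11$aCbD
  sorted[9] = aCbDDbbC1aaDb11$
  sorted[10] = aDb11$aCbDDbbC1a
  sorted[11] = aaDb11$aCbDDbbC1
  sorted[12] = b11$aCbDDbbC1aaD
  sorted[13] = bC1aaDb11$aCbDDb
  sorted[14] = bDDbbC1aaDb11$aC
  sorted[15] = bbC1aaDb11$aCbDD
sorted[4] = C1aaDb11$aCbDDbb

Answer: C1aaDb11$aCbDDbb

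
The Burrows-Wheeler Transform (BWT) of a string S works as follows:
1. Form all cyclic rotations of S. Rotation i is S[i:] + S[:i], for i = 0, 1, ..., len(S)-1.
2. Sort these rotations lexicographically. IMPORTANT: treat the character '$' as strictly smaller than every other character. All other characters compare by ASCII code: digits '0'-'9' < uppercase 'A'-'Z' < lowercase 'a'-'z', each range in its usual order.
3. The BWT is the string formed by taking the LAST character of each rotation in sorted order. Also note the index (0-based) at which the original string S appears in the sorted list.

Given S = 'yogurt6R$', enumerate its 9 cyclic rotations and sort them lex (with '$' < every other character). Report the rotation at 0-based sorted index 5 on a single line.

Answer: rt6R$yogu

Derivation:
All 9 rotations (rotation i = S[i:]+S[:i]):
  rot[0] = yogurt6R$
  rot[1] = ogurt6R$y
  rot[2] = gurt6R$yo
  rot[3] = urt6R$yog
  rot[4] = rt6R$yogu
  rot[5] = t6R$yogur
  rot[6] = 6R$yogurt
  rot[7] = R$yogurt6
  rot[8] = $yogurt6R
Sorted (with $ < everything):
  sorted[0] = $yogurt6R
  sorted[1] = 6R$yogurt
  sorted[2] = R$yogurt6
  sorted[3] = gurt6R$yo
  sorted[4] = ogurt6R$y
  sorted[5] = rt6R$yogu
  sorted[6] = t6R$yogur
  sorted[7] = urt6R$yog
  sorted[8] = yogurt6R$
sorted[5] = rt6R$yogu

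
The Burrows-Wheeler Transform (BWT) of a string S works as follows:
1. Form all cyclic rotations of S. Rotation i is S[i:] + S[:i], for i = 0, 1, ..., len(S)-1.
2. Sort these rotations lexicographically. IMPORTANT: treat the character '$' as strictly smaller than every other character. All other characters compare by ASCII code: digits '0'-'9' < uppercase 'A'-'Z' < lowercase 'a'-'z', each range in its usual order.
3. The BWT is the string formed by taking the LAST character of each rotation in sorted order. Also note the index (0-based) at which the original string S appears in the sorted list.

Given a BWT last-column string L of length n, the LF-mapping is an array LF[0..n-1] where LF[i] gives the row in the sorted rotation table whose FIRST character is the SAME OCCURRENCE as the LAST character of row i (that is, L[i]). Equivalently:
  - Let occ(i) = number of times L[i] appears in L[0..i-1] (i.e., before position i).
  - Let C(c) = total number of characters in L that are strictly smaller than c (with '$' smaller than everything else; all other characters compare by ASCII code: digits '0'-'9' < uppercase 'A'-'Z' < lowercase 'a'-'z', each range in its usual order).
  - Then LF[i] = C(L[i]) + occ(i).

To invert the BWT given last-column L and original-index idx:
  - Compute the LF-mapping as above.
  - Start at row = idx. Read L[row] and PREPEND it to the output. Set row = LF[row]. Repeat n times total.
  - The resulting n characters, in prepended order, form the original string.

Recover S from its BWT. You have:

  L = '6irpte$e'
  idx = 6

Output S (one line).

Answer: repeti6$

Derivation:
LF mapping: 1 4 6 5 7 2 0 3
Walk LF starting at row 6, prepending L[row]:
  step 1: row=6, L[6]='$', prepend. Next row=LF[6]=0
  step 2: row=0, L[0]='6', prepend. Next row=LF[0]=1
  step 3: row=1, L[1]='i', prepend. Next row=LF[1]=4
  step 4: row=4, L[4]='t', prepend. Next row=LF[4]=7
  step 5: row=7, L[7]='e', prepend. Next row=LF[7]=3
  step 6: row=3, L[3]='p', prepend. Next row=LF[3]=5
  step 7: row=5, L[5]='e', prepend. Next row=LF[5]=2
  step 8: row=2, L[2]='r', prepend. Next row=LF[2]=6
Reversed output: repeti6$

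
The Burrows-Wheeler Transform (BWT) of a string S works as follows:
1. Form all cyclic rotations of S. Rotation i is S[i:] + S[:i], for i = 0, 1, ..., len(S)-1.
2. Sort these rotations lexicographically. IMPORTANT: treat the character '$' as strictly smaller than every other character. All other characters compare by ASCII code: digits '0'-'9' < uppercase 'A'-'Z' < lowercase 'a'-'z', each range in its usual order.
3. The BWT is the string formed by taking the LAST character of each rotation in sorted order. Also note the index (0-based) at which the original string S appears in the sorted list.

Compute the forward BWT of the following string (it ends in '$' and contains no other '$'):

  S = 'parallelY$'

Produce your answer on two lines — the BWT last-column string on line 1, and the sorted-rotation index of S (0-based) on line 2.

Answer: Ylrplela$a
8

Derivation:
All 10 rotations (rotation i = S[i:]+S[:i]):
  rot[0] = parallelY$
  rot[1] = arallelY$p
  rot[2] = rallelY$pa
  rot[3] = allelY$par
  rot[4] = llelY$para
  rot[5] = lelY$paral
  rot[6] = elY$parall
  rot[7] = lY$paralle
  rot[8] = Y$parallel
  rot[9] = $parallelY
Sorted (with $ < everything):
  sorted[0] = $parallelY  (last char: 'Y')
  sorted[1] = Y$parallel  (last char: 'l')
  sorted[2] = allelY$par  (last char: 'r')
  sorted[3] = arallelY$p  (last char: 'p')
  sorted[4] = elY$parall  (last char: 'l')
  sorted[5] = lY$paralle  (last char: 'e')
  sorted[6] = lelY$paral  (last char: 'l')
  sorted[7] = llelY$para  (last char: 'a')
  sorted[8] = parallelY$  (last char: '$')
  sorted[9] = rallelY$pa  (last char: 'a')
Last column: Ylrplela$a
Original string S is at sorted index 8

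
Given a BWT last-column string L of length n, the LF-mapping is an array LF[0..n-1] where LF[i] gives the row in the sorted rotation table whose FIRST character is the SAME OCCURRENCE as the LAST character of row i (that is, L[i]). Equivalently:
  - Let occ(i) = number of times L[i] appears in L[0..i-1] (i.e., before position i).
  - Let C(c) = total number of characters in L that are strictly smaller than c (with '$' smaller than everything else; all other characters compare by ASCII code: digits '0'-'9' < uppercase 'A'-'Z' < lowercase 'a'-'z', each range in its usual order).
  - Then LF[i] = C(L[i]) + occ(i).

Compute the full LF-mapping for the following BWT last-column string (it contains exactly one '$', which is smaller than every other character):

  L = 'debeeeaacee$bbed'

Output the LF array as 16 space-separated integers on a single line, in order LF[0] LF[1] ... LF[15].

Answer: 7 9 3 10 11 12 1 2 6 13 14 0 4 5 15 8

Derivation:
Char counts: '$':1, 'a':2, 'b':3, 'c':1, 'd':2, 'e':7
C (first-col start): C('$')=0, C('a')=1, C('b')=3, C('c')=6, C('d')=7, C('e')=9
L[0]='d': occ=0, LF[0]=C('d')+0=7+0=7
L[1]='e': occ=0, LF[1]=C('e')+0=9+0=9
L[2]='b': occ=0, LF[2]=C('b')+0=3+0=3
L[3]='e': occ=1, LF[3]=C('e')+1=9+1=10
L[4]='e': occ=2, LF[4]=C('e')+2=9+2=11
L[5]='e': occ=3, LF[5]=C('e')+3=9+3=12
L[6]='a': occ=0, LF[6]=C('a')+0=1+0=1
L[7]='a': occ=1, LF[7]=C('a')+1=1+1=2
L[8]='c': occ=0, LF[8]=C('c')+0=6+0=6
L[9]='e': occ=4, LF[9]=C('e')+4=9+4=13
L[10]='e': occ=5, LF[10]=C('e')+5=9+5=14
L[11]='$': occ=0, LF[11]=C('$')+0=0+0=0
L[12]='b': occ=1, LF[12]=C('b')+1=3+1=4
L[13]='b': occ=2, LF[13]=C('b')+2=3+2=5
L[14]='e': occ=6, LF[14]=C('e')+6=9+6=15
L[15]='d': occ=1, LF[15]=C('d')+1=7+1=8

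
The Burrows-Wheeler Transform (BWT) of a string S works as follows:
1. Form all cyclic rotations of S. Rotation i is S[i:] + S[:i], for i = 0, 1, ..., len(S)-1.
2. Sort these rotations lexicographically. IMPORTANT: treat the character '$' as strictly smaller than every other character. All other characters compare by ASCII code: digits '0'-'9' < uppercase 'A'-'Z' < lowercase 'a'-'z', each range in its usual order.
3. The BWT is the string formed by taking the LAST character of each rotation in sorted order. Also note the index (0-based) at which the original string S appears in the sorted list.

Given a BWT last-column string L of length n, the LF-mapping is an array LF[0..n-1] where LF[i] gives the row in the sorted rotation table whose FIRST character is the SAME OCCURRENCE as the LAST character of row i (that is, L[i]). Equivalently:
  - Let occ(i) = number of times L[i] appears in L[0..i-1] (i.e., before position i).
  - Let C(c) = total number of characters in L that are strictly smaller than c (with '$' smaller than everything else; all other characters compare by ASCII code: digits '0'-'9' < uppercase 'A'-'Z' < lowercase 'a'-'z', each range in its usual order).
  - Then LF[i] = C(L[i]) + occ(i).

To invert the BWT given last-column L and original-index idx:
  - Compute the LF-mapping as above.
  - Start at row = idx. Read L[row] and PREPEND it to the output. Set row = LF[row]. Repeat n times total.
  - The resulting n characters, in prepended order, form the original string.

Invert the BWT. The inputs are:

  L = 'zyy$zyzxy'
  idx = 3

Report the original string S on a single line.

Answer: yyxzyyzz$

Derivation:
LF mapping: 6 2 3 0 7 4 8 1 5
Walk LF starting at row 3, prepending L[row]:
  step 1: row=3, L[3]='$', prepend. Next row=LF[3]=0
  step 2: row=0, L[0]='z', prepend. Next row=LF[0]=6
  step 3: row=6, L[6]='z', prepend. Next row=LF[6]=8
  step 4: row=8, L[8]='y', prepend. Next row=LF[8]=5
  step 5: row=5, L[5]='y', prepend. Next row=LF[5]=4
  step 6: row=4, L[4]='z', prepend. Next row=LF[4]=7
  step 7: row=7, L[7]='x', prepend. Next row=LF[7]=1
  step 8: row=1, L[1]='y', prepend. Next row=LF[1]=2
  step 9: row=2, L[2]='y', prepend. Next row=LF[2]=3
Reversed output: yyxzyyzz$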